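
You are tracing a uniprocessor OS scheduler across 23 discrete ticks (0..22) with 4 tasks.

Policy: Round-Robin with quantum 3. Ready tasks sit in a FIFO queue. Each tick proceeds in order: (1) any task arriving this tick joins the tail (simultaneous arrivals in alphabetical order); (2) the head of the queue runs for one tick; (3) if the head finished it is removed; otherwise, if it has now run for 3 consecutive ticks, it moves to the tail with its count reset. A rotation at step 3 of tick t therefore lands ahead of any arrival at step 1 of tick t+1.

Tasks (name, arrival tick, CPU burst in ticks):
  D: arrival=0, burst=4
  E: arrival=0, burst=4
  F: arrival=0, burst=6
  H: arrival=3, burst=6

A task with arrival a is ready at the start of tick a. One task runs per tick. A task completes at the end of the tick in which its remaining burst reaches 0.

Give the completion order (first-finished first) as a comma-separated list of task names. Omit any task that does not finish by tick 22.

completion order = D, E, F, H

t=0: queue=[D,E,F] q_used=0 → run D
t=1: queue=[D,E,F] q_used=1 → run D
t=2: queue=[D,E,F] q_used=2 → run D
t=3: queue=[E,F,D,H] q_used=0 → run E
t=4: queue=[E,F,D,H] q_used=1 → run E
t=5: queue=[E,F,D,H] q_used=2 → run E
t=6: queue=[F,D,H,E] q_used=0 → run F
t=7: queue=[F,D,H,E] q_used=1 → run F
t=8: queue=[F,D,H,E] q_used=2 → run F
t=9: queue=[D,H,E,F] q_used=0 → run D
t=10: queue=[H,E,F] q_used=0 → run H
t=11: queue=[H,E,F] q_used=1 → run H
t=12: queue=[H,E,F] q_used=2 → run H
t=13: queue=[E,F,H] q_used=0 → run E
t=14: queue=[F,H] q_used=0 → run F
t=15: queue=[F,H] q_used=1 → run F
t=16: queue=[F,H] q_used=2 → run F
t=17: queue=[H] q_used=0 → run H
t=18: queue=[H] q_used=1 → run H
t=19: queue=[H] q_used=2 → run H
t=20: (idle)
t=21: (idle)
t=22: (idle)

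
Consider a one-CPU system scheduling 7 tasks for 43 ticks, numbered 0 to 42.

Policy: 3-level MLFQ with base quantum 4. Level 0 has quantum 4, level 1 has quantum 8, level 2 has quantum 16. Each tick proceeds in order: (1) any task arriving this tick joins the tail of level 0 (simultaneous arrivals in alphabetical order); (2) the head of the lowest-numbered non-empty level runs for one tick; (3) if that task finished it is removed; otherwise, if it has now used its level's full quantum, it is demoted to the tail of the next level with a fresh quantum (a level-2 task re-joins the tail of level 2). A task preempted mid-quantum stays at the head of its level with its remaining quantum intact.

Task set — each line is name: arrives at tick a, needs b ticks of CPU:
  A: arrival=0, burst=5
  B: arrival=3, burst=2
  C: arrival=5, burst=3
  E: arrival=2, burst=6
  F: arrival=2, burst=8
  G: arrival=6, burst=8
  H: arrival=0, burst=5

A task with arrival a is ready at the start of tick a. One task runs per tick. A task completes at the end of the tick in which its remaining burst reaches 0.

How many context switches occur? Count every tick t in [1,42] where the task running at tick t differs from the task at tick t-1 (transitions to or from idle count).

t=0: L0/L1/L2 = AH/-/- → run A
t=1: L0/L1/L2 = AH/-/- → run A
t=2: L0/L1/L2 = AHEF/-/- → run A
t=3: L0/L1/L2 = AHEFB/-/- → run A
t=4: L0/L1/L2 = HEFB/A/- → run H
t=5: L0/L1/L2 = HEFBC/A/- → run H
t=6: L0/L1/L2 = HEFBCG/A/- → run H
t=7: L0/L1/L2 = HEFBCG/A/- → run H
t=8: L0/L1/L2 = EFBCG/AH/- → run E
t=9: L0/L1/L2 = EFBCG/AH/- → run E
t=10: L0/L1/L2 = EFBCG/AH/- → run E
t=11: L0/L1/L2 = EFBCG/AH/- → run E
t=12: L0/L1/L2 = FBCG/AHE/- → run F
t=13: L0/L1/L2 = FBCG/AHE/- → run F
t=14: L0/L1/L2 = FBCG/AHE/- → run F
t=15: L0/L1/L2 = FBCG/AHE/- → run F
t=16: L0/L1/L2 = BCG/AHEF/- → run B
t=17: L0/L1/L2 = BCG/AHEF/- → run B
t=18: L0/L1/L2 = CG/AHEF/- → run C
t=19: L0/L1/L2 = CG/AHEF/- → run C
t=20: L0/L1/L2 = CG/AHEF/- → run C
t=21: L0/L1/L2 = G/AHEF/- → run G
t=22: L0/L1/L2 = G/AHEF/- → run G
t=23: L0/L1/L2 = G/AHEF/- → run G
t=24: L0/L1/L2 = G/AHEF/- → run G
t=25: L0/L1/L2 = -/AHEFG/- → run A
t=26: L0/L1/L2 = -/HEFG/- → run H
t=27: L0/L1/L2 = -/EFG/- → run E
t=28: L0/L1/L2 = -/EFG/- → run E
t=29: L0/L1/L2 = -/FG/- → run F
t=30: L0/L1/L2 = -/FG/- → run F
t=31: L0/L1/L2 = -/FG/- → run F
t=32: L0/L1/L2 = -/FG/- → run F
t=33: L0/L1/L2 = -/G/- → run G
t=34: L0/L1/L2 = -/G/- → run G
t=35: L0/L1/L2 = -/G/- → run G
t=36: L0/L1/L2 = -/G/- → run G
t=37: (idle)
t=38: (idle)
t=39: (idle)
t=40: (idle)
t=41: (idle)
t=42: (idle)

context switches = 12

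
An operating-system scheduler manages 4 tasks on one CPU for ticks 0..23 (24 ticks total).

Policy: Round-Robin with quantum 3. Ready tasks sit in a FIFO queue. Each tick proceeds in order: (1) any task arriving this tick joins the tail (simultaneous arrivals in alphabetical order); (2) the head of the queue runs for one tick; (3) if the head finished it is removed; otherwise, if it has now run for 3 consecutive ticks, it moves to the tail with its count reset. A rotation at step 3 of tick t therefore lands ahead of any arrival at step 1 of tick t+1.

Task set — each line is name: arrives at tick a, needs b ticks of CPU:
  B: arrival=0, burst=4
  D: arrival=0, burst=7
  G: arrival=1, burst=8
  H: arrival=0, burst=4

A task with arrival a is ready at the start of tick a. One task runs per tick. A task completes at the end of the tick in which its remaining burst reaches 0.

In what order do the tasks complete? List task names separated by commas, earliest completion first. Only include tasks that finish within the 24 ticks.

t=0: queue=[B,D,H] q_used=0 → run B
t=1: queue=[B,D,H,G] q_used=1 → run B
t=2: queue=[B,D,H,G] q_used=2 → run B
t=3: queue=[D,H,G,B] q_used=0 → run D
t=4: queue=[D,H,G,B] q_used=1 → run D
t=5: queue=[D,H,G,B] q_used=2 → run D
t=6: queue=[H,G,B,D] q_used=0 → run H
t=7: queue=[H,G,B,D] q_used=1 → run H
t=8: queue=[H,G,B,D] q_used=2 → run H
t=9: queue=[G,B,D,H] q_used=0 → run G
t=10: queue=[G,B,D,H] q_used=1 → run G
t=11: queue=[G,B,D,H] q_used=2 → run G
t=12: queue=[B,D,H,G] q_used=0 → run B
t=13: queue=[D,H,G] q_used=0 → run D
t=14: queue=[D,H,G] q_used=1 → run D
t=15: queue=[D,H,G] q_used=2 → run D
t=16: queue=[H,G,D] q_used=0 → run H
t=17: queue=[G,D] q_used=0 → run G
t=18: queue=[G,D] q_used=1 → run G
t=19: queue=[G,D] q_used=2 → run G
t=20: queue=[D,G] q_used=0 → run D
t=21: queue=[G] q_used=0 → run G
t=22: queue=[G] q_used=1 → run G
t=23: (idle)

completion order = B, H, D, G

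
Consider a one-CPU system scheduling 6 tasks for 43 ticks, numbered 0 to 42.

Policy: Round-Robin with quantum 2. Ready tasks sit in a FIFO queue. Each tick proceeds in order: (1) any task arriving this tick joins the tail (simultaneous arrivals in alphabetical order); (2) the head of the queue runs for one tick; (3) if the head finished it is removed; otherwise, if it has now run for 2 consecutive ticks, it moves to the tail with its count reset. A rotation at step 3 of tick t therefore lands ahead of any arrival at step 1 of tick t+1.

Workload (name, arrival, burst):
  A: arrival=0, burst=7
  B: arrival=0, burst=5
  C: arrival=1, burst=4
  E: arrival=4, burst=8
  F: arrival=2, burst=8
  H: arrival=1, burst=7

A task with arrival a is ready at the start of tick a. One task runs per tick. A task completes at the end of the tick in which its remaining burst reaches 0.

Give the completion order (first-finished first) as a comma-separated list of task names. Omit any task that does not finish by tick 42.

t=0: queue=[A,B] q_used=0 → run A
t=1: queue=[A,B,C,H] q_used=1 → run A
t=2: queue=[B,C,H,A,F] q_used=0 → run B
t=3: queue=[B,C,H,A,F] q_used=1 → run B
t=4: queue=[C,H,A,F,B,E] q_used=0 → run C
t=5: queue=[C,H,A,F,B,E] q_used=1 → run C
t=6: queue=[H,A,F,B,E,C] q_used=0 → run H
t=7: queue=[H,A,F,B,E,C] q_used=1 → run H
t=8: queue=[A,F,B,E,C,H] q_used=0 → run A
t=9: queue=[A,F,B,E,C,H] q_used=1 → run A
t=10: queue=[F,B,E,C,H,A] q_used=0 → run F
t=11: queue=[F,B,E,C,H,A] q_used=1 → run F
t=12: queue=[B,E,C,H,A,F] q_used=0 → run B
t=13: queue=[B,E,C,H,A,F] q_used=1 → run B
t=14: queue=[E,C,H,A,F,B] q_used=0 → run E
t=15: queue=[E,C,H,A,F,B] q_used=1 → run E
t=16: queue=[C,H,A,F,B,E] q_used=0 → run C
t=17: queue=[C,H,A,F,B,E] q_used=1 → run C
t=18: queue=[H,A,F,B,E] q_used=0 → run H
t=19: queue=[H,A,F,B,E] q_used=1 → run H
t=20: queue=[A,F,B,E,H] q_used=0 → run A
t=21: queue=[A,F,B,E,H] q_used=1 → run A
t=22: queue=[F,B,E,H,A] q_used=0 → run F
t=23: queue=[F,B,E,H,A] q_used=1 → run F
t=24: queue=[B,E,H,A,F] q_used=0 → run B
t=25: queue=[E,H,A,F] q_used=0 → run E
t=26: queue=[E,H,A,F] q_used=1 → run E
t=27: queue=[H,A,F,E] q_used=0 → run H
t=28: queue=[H,A,F,E] q_used=1 → run H
t=29: queue=[A,F,E,H] q_used=0 → run A
t=30: queue=[F,E,H] q_used=0 → run F
t=31: queue=[F,E,H] q_used=1 → run F
t=32: queue=[E,H,F] q_used=0 → run E
t=33: queue=[E,H,F] q_used=1 → run E
t=34: queue=[H,F,E] q_used=0 → run H
t=35: queue=[F,E] q_used=0 → run F
t=36: queue=[F,E] q_used=1 → run F
t=37: queue=[E] q_used=0 → run E
t=38: queue=[E] q_used=1 → run E
t=39: (idle)
t=40: (idle)
t=41: (idle)
t=42: (idle)

completion order = C, B, A, H, F, E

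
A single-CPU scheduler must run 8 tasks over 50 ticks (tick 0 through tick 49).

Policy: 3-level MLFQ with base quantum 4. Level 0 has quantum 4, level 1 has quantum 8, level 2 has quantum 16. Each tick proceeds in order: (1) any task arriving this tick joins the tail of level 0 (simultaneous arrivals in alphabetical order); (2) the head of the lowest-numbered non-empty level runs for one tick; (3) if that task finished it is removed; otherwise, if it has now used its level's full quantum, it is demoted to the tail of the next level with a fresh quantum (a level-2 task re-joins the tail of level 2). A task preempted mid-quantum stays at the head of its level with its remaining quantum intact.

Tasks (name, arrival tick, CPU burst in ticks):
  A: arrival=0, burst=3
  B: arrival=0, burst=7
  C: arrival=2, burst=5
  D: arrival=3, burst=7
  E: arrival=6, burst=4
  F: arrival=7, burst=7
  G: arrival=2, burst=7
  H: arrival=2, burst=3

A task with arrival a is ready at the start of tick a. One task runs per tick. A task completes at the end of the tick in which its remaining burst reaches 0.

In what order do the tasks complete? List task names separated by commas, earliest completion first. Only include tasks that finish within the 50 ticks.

completion order = A, H, E, B, C, G, D, F

t=0: L0/L1/L2 = AB/-/- → run A
t=1: L0/L1/L2 = AB/-/- → run A
t=2: L0/L1/L2 = ABCGH/-/- → run A
t=3: L0/L1/L2 = BCGHD/-/- → run B
t=4: L0/L1/L2 = BCGHD/-/- → run B
t=5: L0/L1/L2 = BCGHD/-/- → run B
t=6: L0/L1/L2 = BCGHDE/-/- → run B
t=7: L0/L1/L2 = CGHDEF/B/- → run C
t=8: L0/L1/L2 = CGHDEF/B/- → run C
t=9: L0/L1/L2 = CGHDEF/B/- → run C
t=10: L0/L1/L2 = CGHDEF/B/- → run C
t=11: L0/L1/L2 = GHDEF/BC/- → run G
t=12: L0/L1/L2 = GHDEF/BC/- → run G
t=13: L0/L1/L2 = GHDEF/BC/- → run G
t=14: L0/L1/L2 = GHDEF/BC/- → run G
t=15: L0/L1/L2 = HDEF/BCG/- → run H
t=16: L0/L1/L2 = HDEF/BCG/- → run H
t=17: L0/L1/L2 = HDEF/BCG/- → run H
t=18: L0/L1/L2 = DEF/BCG/- → run D
t=19: L0/L1/L2 = DEF/BCG/- → run D
t=20: L0/L1/L2 = DEF/BCG/- → run D
t=21: L0/L1/L2 = DEF/BCG/- → run D
t=22: L0/L1/L2 = EF/BCGD/- → run E
t=23: L0/L1/L2 = EF/BCGD/- → run E
t=24: L0/L1/L2 = EF/BCGD/- → run E
t=25: L0/L1/L2 = EF/BCGD/- → run E
t=26: L0/L1/L2 = F/BCGD/- → run F
t=27: L0/L1/L2 = F/BCGD/- → run F
t=28: L0/L1/L2 = F/BCGD/- → run F
t=29: L0/L1/L2 = F/BCGD/- → run F
t=30: L0/L1/L2 = -/BCGDF/- → run B
t=31: L0/L1/L2 = -/BCGDF/- → run B
t=32: L0/L1/L2 = -/BCGDF/- → run B
t=33: L0/L1/L2 = -/CGDF/- → run C
t=34: L0/L1/L2 = -/GDF/- → run G
t=35: L0/L1/L2 = -/GDF/- → run G
t=36: L0/L1/L2 = -/GDF/- → run G
t=37: L0/L1/L2 = -/DF/- → run D
t=38: L0/L1/L2 = -/DF/- → run D
t=39: L0/L1/L2 = -/DF/- → run D
t=40: L0/L1/L2 = -/F/- → run F
t=41: L0/L1/L2 = -/F/- → run F
t=42: L0/L1/L2 = -/F/- → run F
t=43: (idle)
t=44: (idle)
t=45: (idle)
t=46: (idle)
t=47: (idle)
t=48: (idle)
t=49: (idle)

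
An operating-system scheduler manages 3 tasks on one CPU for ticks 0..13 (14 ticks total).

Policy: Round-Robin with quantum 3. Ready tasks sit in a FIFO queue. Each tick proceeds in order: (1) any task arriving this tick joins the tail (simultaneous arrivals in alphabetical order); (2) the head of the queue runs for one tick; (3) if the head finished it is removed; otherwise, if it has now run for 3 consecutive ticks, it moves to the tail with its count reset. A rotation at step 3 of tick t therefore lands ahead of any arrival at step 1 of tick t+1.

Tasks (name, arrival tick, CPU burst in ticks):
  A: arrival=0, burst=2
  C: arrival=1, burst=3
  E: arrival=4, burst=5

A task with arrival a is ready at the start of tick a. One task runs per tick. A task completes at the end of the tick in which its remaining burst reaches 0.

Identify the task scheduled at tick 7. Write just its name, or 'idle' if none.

t=0: queue=[A] q_used=0 → run A
t=1: queue=[A,C] q_used=1 → run A
t=2: queue=[C] q_used=0 → run C
t=3: queue=[C] q_used=1 → run C
t=4: queue=[C,E] q_used=2 → run C
t=5: queue=[E] q_used=0 → run E
t=6: queue=[E] q_used=1 → run E
t=7: queue=[E] q_used=2 → run E
t=8: queue=[E] q_used=0 → run E
t=9: queue=[E] q_used=1 → run E
t=10: (idle)
t=11: (idle)
t=12: (idle)
t=13: (idle)

running at tick 7 = E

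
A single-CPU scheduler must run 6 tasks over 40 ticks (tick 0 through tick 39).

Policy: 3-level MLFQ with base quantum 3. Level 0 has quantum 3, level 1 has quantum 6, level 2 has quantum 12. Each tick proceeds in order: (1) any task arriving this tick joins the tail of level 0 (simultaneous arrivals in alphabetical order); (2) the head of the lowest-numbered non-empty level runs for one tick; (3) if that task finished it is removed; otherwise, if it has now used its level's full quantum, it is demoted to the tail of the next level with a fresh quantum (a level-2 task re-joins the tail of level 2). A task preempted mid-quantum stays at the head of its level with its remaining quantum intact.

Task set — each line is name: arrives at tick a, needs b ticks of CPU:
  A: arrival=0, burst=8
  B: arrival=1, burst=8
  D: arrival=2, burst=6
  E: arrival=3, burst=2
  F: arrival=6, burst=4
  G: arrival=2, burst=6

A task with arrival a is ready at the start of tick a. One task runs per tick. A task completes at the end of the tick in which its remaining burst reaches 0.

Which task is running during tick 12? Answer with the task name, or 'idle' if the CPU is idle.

running at tick 12 = E

t=0: L0/L1/L2 = A/-/- → run A
t=1: L0/L1/L2 = AB/-/- → run A
t=2: L0/L1/L2 = ABDG/-/- → run A
t=3: L0/L1/L2 = BDGE/A/- → run B
t=4: L0/L1/L2 = BDGE/A/- → run B
t=5: L0/L1/L2 = BDGE/A/- → run B
t=6: L0/L1/L2 = DGEF/AB/- → run D
t=7: L0/L1/L2 = DGEF/AB/- → run D
t=8: L0/L1/L2 = DGEF/AB/- → run D
t=9: L0/L1/L2 = GEF/ABD/- → run G
t=10: L0/L1/L2 = GEF/ABD/- → run G
t=11: L0/L1/L2 = GEF/ABD/- → run G
t=12: L0/L1/L2 = EF/ABDG/- → run E
t=13: L0/L1/L2 = EF/ABDG/- → run E
t=14: L0/L1/L2 = F/ABDG/- → run F
t=15: L0/L1/L2 = F/ABDG/- → run F
t=16: L0/L1/L2 = F/ABDG/- → run F
t=17: L0/L1/L2 = -/ABDGF/- → run A
t=18: L0/L1/L2 = -/ABDGF/- → run A
t=19: L0/L1/L2 = -/ABDGF/- → run A
t=20: L0/L1/L2 = -/ABDGF/- → run A
t=21: L0/L1/L2 = -/ABDGF/- → run A
t=22: L0/L1/L2 = -/BDGF/- → run B
t=23: L0/L1/L2 = -/BDGF/- → run B
t=24: L0/L1/L2 = -/BDGF/- → run B
t=25: L0/L1/L2 = -/BDGF/- → run B
t=26: L0/L1/L2 = -/BDGF/- → run B
t=27: L0/L1/L2 = -/DGF/- → run D
t=28: L0/L1/L2 = -/DGF/- → run D
t=29: L0/L1/L2 = -/DGF/- → run D
t=30: L0/L1/L2 = -/GF/- → run G
t=31: L0/L1/L2 = -/GF/- → run G
t=32: L0/L1/L2 = -/GF/- → run G
t=33: L0/L1/L2 = -/F/- → run F
t=34: (idle)
t=35: (idle)
t=36: (idle)
t=37: (idle)
t=38: (idle)
t=39: (idle)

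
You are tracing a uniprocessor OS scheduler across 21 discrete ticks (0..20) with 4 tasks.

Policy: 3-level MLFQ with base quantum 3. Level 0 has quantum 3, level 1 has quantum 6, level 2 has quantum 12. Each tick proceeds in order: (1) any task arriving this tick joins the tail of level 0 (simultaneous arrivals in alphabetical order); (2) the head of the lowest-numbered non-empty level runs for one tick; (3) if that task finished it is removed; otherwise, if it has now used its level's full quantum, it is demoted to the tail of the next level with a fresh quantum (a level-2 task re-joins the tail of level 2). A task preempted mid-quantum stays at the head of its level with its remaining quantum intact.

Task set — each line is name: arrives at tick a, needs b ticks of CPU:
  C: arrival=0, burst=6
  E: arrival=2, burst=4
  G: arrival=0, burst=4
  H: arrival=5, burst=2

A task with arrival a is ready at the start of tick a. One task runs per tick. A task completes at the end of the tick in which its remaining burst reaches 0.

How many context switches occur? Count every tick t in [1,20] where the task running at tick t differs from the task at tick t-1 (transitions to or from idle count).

t=0: L0/L1/L2 = CG/-/- → run C
t=1: L0/L1/L2 = CG/-/- → run C
t=2: L0/L1/L2 = CGE/-/- → run C
t=3: L0/L1/L2 = GE/C/- → run G
t=4: L0/L1/L2 = GE/C/- → run G
t=5: L0/L1/L2 = GEH/C/- → run G
t=6: L0/L1/L2 = EH/CG/- → run E
t=7: L0/L1/L2 = EH/CG/- → run E
t=8: L0/L1/L2 = EH/CG/- → run E
t=9: L0/L1/L2 = H/CGE/- → run H
t=10: L0/L1/L2 = H/CGE/- → run H
t=11: L0/L1/L2 = -/CGE/- → run C
t=12: L0/L1/L2 = -/CGE/- → run C
t=13: L0/L1/L2 = -/CGE/- → run C
t=14: L0/L1/L2 = -/GE/- → run G
t=15: L0/L1/L2 = -/E/- → run E
t=16: (idle)
t=17: (idle)
t=18: (idle)
t=19: (idle)
t=20: (idle)

context switches = 7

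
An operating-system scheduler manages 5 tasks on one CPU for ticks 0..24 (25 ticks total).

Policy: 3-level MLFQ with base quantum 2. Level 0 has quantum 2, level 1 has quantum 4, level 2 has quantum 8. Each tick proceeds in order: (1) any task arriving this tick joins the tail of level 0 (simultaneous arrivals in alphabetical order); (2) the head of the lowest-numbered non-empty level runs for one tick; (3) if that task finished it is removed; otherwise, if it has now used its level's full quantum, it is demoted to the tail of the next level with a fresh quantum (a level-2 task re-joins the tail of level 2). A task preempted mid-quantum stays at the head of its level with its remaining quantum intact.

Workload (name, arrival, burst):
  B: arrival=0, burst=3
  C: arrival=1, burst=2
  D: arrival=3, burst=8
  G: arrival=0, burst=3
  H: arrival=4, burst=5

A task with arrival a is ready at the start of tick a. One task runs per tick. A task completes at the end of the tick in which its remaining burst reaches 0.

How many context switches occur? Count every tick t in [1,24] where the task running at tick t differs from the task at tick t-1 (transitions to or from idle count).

context switches = 10

t=0: L0/L1/L2 = BG/-/- → run B
t=1: L0/L1/L2 = BGC/-/- → run B
t=2: L0/L1/L2 = GC/B/- → run G
t=3: L0/L1/L2 = GCD/B/- → run G
t=4: L0/L1/L2 = CDH/BG/- → run C
t=5: L0/L1/L2 = CDH/BG/- → run C
t=6: L0/L1/L2 = DH/BG/- → run D
t=7: L0/L1/L2 = DH/BG/- → run D
t=8: L0/L1/L2 = H/BGD/- → run H
t=9: L0/L1/L2 = H/BGD/- → run H
t=10: L0/L1/L2 = -/BGDH/- → run B
t=11: L0/L1/L2 = -/GDH/- → run G
t=12: L0/L1/L2 = -/DH/- → run D
t=13: L0/L1/L2 = -/DH/- → run D
t=14: L0/L1/L2 = -/DH/- → run D
t=15: L0/L1/L2 = -/DH/- → run D
t=16: L0/L1/L2 = -/H/D → run H
t=17: L0/L1/L2 = -/H/D → run H
t=18: L0/L1/L2 = -/H/D → run H
t=19: L0/L1/L2 = -/-/D → run D
t=20: L0/L1/L2 = -/-/D → run D
t=21: (idle)
t=22: (idle)
t=23: (idle)
t=24: (idle)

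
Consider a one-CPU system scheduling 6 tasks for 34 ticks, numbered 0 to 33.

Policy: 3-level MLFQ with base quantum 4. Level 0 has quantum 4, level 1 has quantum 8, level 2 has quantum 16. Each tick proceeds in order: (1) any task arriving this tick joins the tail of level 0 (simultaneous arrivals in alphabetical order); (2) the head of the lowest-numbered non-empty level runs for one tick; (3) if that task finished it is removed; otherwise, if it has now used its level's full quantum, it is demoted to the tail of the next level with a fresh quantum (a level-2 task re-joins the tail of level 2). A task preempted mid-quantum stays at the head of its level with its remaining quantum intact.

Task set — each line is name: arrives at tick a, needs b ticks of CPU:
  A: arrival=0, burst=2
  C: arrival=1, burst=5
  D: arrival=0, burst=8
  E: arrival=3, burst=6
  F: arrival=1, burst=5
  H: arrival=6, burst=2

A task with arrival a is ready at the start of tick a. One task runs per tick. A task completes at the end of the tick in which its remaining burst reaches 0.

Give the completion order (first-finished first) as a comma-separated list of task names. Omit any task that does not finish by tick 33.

completion order = A, H, D, C, F, E

t=0: L0/L1/L2 = AD/-/- → run A
t=1: L0/L1/L2 = ADCF/-/- → run A
t=2: L0/L1/L2 = DCF/-/- → run D
t=3: L0/L1/L2 = DCFE/-/- → run D
t=4: L0/L1/L2 = DCFE/-/- → run D
t=5: L0/L1/L2 = DCFE/-/- → run D
t=6: L0/L1/L2 = CFEH/D/- → run C
t=7: L0/L1/L2 = CFEH/D/- → run C
t=8: L0/L1/L2 = CFEH/D/- → run C
t=9: L0/L1/L2 = CFEH/D/- → run C
t=10: L0/L1/L2 = FEH/DC/- → run F
t=11: L0/L1/L2 = FEH/DC/- → run F
t=12: L0/L1/L2 = FEH/DC/- → run F
t=13: L0/L1/L2 = FEH/DC/- → run F
t=14: L0/L1/L2 = EH/DCF/- → run E
t=15: L0/L1/L2 = EH/DCF/- → run E
t=16: L0/L1/L2 = EH/DCF/- → run E
t=17: L0/L1/L2 = EH/DCF/- → run E
t=18: L0/L1/L2 = H/DCFE/- → run H
t=19: L0/L1/L2 = H/DCFE/- → run H
t=20: L0/L1/L2 = -/DCFE/- → run D
t=21: L0/L1/L2 = -/DCFE/- → run D
t=22: L0/L1/L2 = -/DCFE/- → run D
t=23: L0/L1/L2 = -/DCFE/- → run D
t=24: L0/L1/L2 = -/CFE/- → run C
t=25: L0/L1/L2 = -/FE/- → run F
t=26: L0/L1/L2 = -/E/- → run E
t=27: L0/L1/L2 = -/E/- → run E
t=28: (idle)
t=29: (idle)
t=30: (idle)
t=31: (idle)
t=32: (idle)
t=33: (idle)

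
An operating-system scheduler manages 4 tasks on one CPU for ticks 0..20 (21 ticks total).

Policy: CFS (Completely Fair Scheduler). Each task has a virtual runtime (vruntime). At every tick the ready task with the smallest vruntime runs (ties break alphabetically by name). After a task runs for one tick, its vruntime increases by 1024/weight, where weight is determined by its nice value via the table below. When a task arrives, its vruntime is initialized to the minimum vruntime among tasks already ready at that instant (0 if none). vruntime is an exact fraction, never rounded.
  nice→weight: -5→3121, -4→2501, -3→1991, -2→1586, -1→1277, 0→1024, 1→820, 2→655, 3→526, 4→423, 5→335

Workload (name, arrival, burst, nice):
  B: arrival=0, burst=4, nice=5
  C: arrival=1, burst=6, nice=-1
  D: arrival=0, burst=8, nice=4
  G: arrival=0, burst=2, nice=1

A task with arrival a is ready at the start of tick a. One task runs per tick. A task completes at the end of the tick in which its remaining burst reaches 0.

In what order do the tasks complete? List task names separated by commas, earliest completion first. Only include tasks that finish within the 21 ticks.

completion order = G, C, B, D

t=0: vr[B=0 D=0 G=0] → run B
t=1: vr[B=1024/335 C=0 D=0 G=0] → run C
t=2: vr[B=1024/335 C=1024/1277 D=0 G=0] → run D
t=3: vr[B=1024/335 C=1024/1277 D=1024/423 G=0] → run G
t=4: vr[B=1024/335 C=1024/1277 D=1024/423 G=256/205] → run C
t=5: vr[B=1024/335 C=2048/1277 D=1024/423 G=256/205] → run G
t=6: vr[B=1024/335 C=2048/1277 D=1024/423] → run C
t=7: vr[B=1024/335 C=3072/1277 D=1024/423] → run C
t=8: vr[B=1024/335 C=4096/1277 D=1024/423] → run D
t=9: vr[B=1024/335 C=4096/1277 D=2048/423] → run B
t=10: vr[B=2048/335 C=4096/1277 D=2048/423] → run C
t=11: vr[B=2048/335 C=5120/1277 D=2048/423] → run C
t=12: vr[B=2048/335 D=2048/423] → run D
t=13: vr[B=2048/335 D=1024/141] → run B
t=14: vr[B=3072/335 D=1024/141] → run D
t=15: vr[B=3072/335 D=4096/423] → run B
t=16: vr[D=4096/423] → run D
t=17: vr[D=5120/423] → run D
t=18: vr[D=2048/141] → run D
t=19: vr[D=7168/423] → run D
t=20: (idle)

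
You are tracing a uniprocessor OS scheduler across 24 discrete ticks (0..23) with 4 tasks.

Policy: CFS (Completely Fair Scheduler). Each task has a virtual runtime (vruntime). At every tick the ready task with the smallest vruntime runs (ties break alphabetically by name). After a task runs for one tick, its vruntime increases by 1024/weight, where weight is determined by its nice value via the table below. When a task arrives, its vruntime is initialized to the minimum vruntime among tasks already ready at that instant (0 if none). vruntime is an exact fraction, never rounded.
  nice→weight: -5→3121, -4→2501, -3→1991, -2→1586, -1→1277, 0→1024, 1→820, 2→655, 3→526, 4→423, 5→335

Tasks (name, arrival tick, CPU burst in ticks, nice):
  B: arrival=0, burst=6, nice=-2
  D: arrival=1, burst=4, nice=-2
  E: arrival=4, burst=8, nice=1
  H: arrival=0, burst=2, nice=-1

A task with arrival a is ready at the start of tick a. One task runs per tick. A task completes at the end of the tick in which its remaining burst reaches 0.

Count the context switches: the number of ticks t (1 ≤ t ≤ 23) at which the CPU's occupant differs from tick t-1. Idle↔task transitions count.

context switches = 16

t=0: vr[B=0 H=0] → run B
t=1: vr[B=512/793 D=0 H=0] → run D
t=2: vr[B=512/793 D=512/793 H=0] → run H
t=3: vr[B=512/793 D=512/793 H=1024/1277] → run B
t=4: vr[B=1024/793 D=512/793 E=512/793 H=1024/1277] → run D
t=5: vr[B=1024/793 D=1024/793 E=512/793 H=1024/1277] → run E
t=6: vr[B=1024/793 D=1024/793 E=307968/162565 H=1024/1277] → run H
t=7: vr[B=1024/793 D=1024/793 E=307968/162565] → run B
t=8: vr[B=1536/793 D=1024/793 E=307968/162565] → run D
t=9: vr[B=1536/793 D=1536/793 E=307968/162565] → run E
t=10: vr[B=1536/793 D=1536/793 E=510976/162565] → run B
t=11: vr[B=2048/793 D=1536/793 E=510976/162565] → run D
t=12: vr[B=2048/793 E=510976/162565] → run B
t=13: vr[B=2560/793 E=510976/162565] → run E
t=14: vr[B=2560/793 E=713984/162565] → run B
t=15: vr[E=713984/162565] → run E
t=16: vr[E=916992/162565] → run E
t=17: vr[E=224000/32513] → run E
t=18: vr[E=1323008/162565] → run E
t=19: vr[E=1526016/162565] → run E
t=20: (idle)
t=21: (idle)
t=22: (idle)
t=23: (idle)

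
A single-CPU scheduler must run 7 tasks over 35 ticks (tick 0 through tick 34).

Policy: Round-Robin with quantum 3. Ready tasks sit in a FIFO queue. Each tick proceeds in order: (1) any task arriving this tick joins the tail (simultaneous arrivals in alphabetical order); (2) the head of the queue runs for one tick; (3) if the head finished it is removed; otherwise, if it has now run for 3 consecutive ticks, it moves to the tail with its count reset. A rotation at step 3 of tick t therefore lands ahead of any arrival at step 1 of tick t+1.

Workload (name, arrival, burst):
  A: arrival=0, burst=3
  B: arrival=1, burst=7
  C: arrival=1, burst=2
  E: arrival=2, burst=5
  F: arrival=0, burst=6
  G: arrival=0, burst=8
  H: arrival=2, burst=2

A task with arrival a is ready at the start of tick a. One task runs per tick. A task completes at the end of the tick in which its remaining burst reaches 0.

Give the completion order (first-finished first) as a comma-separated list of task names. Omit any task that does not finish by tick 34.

completion order = A, C, H, F, E, G, B

t=0: queue=[A,F,G] q_used=0 → run A
t=1: queue=[A,F,G,B,C] q_used=1 → run A
t=2: queue=[A,F,G,B,C,E,H] q_used=2 → run A
t=3: queue=[F,G,B,C,E,H] q_used=0 → run F
t=4: queue=[F,G,B,C,E,H] q_used=1 → run F
t=5: queue=[F,G,B,C,E,H] q_used=2 → run F
t=6: queue=[G,B,C,E,H,F] q_used=0 → run G
t=7: queue=[G,B,C,E,H,F] q_used=1 → run G
t=8: queue=[G,B,C,E,H,F] q_used=2 → run G
t=9: queue=[B,C,E,H,F,G] q_used=0 → run B
t=10: queue=[B,C,E,H,F,G] q_used=1 → run B
t=11: queue=[B,C,E,H,F,G] q_used=2 → run B
t=12: queue=[C,E,H,F,G,B] q_used=0 → run C
t=13: queue=[C,E,H,F,G,B] q_used=1 → run C
t=14: queue=[E,H,F,G,B] q_used=0 → run E
t=15: queue=[E,H,F,G,B] q_used=1 → run E
t=16: queue=[E,H,F,G,B] q_used=2 → run E
t=17: queue=[H,F,G,B,E] q_used=0 → run H
t=18: queue=[H,F,G,B,E] q_used=1 → run H
t=19: queue=[F,G,B,E] q_used=0 → run F
t=20: queue=[F,G,B,E] q_used=1 → run F
t=21: queue=[F,G,B,E] q_used=2 → run F
t=22: queue=[G,B,E] q_used=0 → run G
t=23: queue=[G,B,E] q_used=1 → run G
t=24: queue=[G,B,E] q_used=2 → run G
t=25: queue=[B,E,G] q_used=0 → run B
t=26: queue=[B,E,G] q_used=1 → run B
t=27: queue=[B,E,G] q_used=2 → run B
t=28: queue=[E,G,B] q_used=0 → run E
t=29: queue=[E,G,B] q_used=1 → run E
t=30: queue=[G,B] q_used=0 → run G
t=31: queue=[G,B] q_used=1 → run G
t=32: queue=[B] q_used=0 → run B
t=33: (idle)
t=34: (idle)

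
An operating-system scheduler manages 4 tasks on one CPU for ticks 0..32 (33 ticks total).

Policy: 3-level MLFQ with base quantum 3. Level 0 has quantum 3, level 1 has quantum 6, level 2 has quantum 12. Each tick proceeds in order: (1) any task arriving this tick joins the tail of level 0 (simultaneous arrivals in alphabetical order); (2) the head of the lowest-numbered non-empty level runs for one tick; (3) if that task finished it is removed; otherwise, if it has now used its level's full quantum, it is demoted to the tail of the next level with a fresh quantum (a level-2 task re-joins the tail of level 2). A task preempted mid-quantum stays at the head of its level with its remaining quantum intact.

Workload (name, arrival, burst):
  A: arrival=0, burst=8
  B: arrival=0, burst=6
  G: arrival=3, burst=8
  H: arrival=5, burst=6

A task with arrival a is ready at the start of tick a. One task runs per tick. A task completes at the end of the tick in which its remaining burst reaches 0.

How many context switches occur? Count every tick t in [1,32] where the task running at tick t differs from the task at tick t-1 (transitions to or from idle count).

t=0: L0/L1/L2 = AB/-/- → run A
t=1: L0/L1/L2 = AB/-/- → run A
t=2: L0/L1/L2 = AB/-/- → run A
t=3: L0/L1/L2 = BG/A/- → run B
t=4: L0/L1/L2 = BG/A/- → run B
t=5: L0/L1/L2 = BGH/A/- → run B
t=6: L0/L1/L2 = GH/AB/- → run G
t=7: L0/L1/L2 = GH/AB/- → run G
t=8: L0/L1/L2 = GH/AB/- → run G
t=9: L0/L1/L2 = H/ABG/- → run H
t=10: L0/L1/L2 = H/ABG/- → run H
t=11: L0/L1/L2 = H/ABG/- → run H
t=12: L0/L1/L2 = -/ABGH/- → run A
t=13: L0/L1/L2 = -/ABGH/- → run A
t=14: L0/L1/L2 = -/ABGH/- → run A
t=15: L0/L1/L2 = -/ABGH/- → run A
t=16: L0/L1/L2 = -/ABGH/- → run A
t=17: L0/L1/L2 = -/BGH/- → run B
t=18: L0/L1/L2 = -/BGH/- → run B
t=19: L0/L1/L2 = -/BGH/- → run B
t=20: L0/L1/L2 = -/GH/- → run G
t=21: L0/L1/L2 = -/GH/- → run G
t=22: L0/L1/L2 = -/GH/- → run G
t=23: L0/L1/L2 = -/GH/- → run G
t=24: L0/L1/L2 = -/GH/- → run G
t=25: L0/L1/L2 = -/H/- → run H
t=26: L0/L1/L2 = -/H/- → run H
t=27: L0/L1/L2 = -/H/- → run H
t=28: (idle)
t=29: (idle)
t=30: (idle)
t=31: (idle)
t=32: (idle)

context switches = 8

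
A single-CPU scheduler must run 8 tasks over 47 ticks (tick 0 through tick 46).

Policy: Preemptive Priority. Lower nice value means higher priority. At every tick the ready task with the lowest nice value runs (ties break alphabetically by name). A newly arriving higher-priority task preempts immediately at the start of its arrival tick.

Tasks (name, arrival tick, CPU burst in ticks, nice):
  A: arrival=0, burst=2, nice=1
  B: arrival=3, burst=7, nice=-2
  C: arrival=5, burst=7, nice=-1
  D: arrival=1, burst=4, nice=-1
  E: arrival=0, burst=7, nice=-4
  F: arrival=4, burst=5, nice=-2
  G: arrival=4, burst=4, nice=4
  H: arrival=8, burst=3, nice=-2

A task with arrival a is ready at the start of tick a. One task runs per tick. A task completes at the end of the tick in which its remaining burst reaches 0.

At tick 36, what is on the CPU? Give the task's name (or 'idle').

running at tick 36 = G

t=0: ready={A,E} → run E
t=1: ready={A,D,E} → run E
t=2: ready={A,D,E} → run E
t=3: ready={A,B,D,E} → run E
t=4: ready={A,B,D,E,F,G} → run E
t=5: ready={A,B,C,D,E,F,G} → run E
t=6: ready={A,B,C,D,E,F,G} → run E
t=7: ready={A,B,C,D,F,G} → run B
t=8: ready={A,B,C,D,F,G,H} → run B
t=9: ready={A,B,C,D,F,G,H} → run B
t=10: ready={A,B,C,D,F,G,H} → run B
t=11: ready={A,B,C,D,F,G,H} → run B
t=12: ready={A,B,C,D,F,G,H} → run B
t=13: ready={A,B,C,D,F,G,H} → run B
t=14: ready={A,C,D,F,G,H} → run F
t=15: ready={A,C,D,F,G,H} → run F
t=16: ready={A,C,D,F,G,H} → run F
t=17: ready={A,C,D,F,G,H} → run F
t=18: ready={A,C,D,F,G,H} → run F
t=19: ready={A,C,D,G,H} → run H
t=20: ready={A,C,D,G,H} → run H
t=21: ready={A,C,D,G,H} → run H
t=22: ready={A,C,D,G} → run C
t=23: ready={A,C,D,G} → run C
t=24: ready={A,C,D,G} → run C
t=25: ready={A,C,D,G} → run C
t=26: ready={A,C,D,G} → run C
t=27: ready={A,C,D,G} → run C
t=28: ready={A,C,D,G} → run C
t=29: ready={A,D,G} → run D
t=30: ready={A,D,G} → run D
t=31: ready={A,D,G} → run D
t=32: ready={A,D,G} → run D
t=33: ready={A,G} → run A
t=34: ready={A,G} → run A
t=35: ready={G} → run G
t=36: ready={G} → run G
t=37: ready={G} → run G
t=38: ready={G} → run G
t=39: (idle)
t=40: (idle)
t=41: (idle)
t=42: (idle)
t=43: (idle)
t=44: (idle)
t=45: (idle)
t=46: (idle)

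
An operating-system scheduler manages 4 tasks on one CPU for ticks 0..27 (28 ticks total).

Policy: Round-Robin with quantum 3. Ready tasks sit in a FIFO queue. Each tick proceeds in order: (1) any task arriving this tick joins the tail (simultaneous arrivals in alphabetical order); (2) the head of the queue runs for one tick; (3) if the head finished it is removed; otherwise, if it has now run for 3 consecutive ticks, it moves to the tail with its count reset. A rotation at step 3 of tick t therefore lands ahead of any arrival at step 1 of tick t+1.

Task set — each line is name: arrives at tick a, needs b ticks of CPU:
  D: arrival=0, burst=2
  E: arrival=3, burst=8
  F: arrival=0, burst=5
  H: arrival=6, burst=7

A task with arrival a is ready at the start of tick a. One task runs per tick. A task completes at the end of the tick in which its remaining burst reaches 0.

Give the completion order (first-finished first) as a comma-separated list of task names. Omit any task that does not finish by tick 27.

t=0: queue=[D,F] q_used=0 → run D
t=1: queue=[D,F] q_used=1 → run D
t=2: queue=[F] q_used=0 → run F
t=3: queue=[F,E] q_used=1 → run F
t=4: queue=[F,E] q_used=2 → run F
t=5: queue=[E,F] q_used=0 → run E
t=6: queue=[E,F,H] q_used=1 → run E
t=7: queue=[E,F,H] q_used=2 → run E
t=8: queue=[F,H,E] q_used=0 → run F
t=9: queue=[F,H,E] q_used=1 → run F
t=10: queue=[H,E] q_used=0 → run H
t=11: queue=[H,E] q_used=1 → run H
t=12: queue=[H,E] q_used=2 → run H
t=13: queue=[E,H] q_used=0 → run E
t=14: queue=[E,H] q_used=1 → run E
t=15: queue=[E,H] q_used=2 → run E
t=16: queue=[H,E] q_used=0 → run H
t=17: queue=[H,E] q_used=1 → run H
t=18: queue=[H,E] q_used=2 → run H
t=19: queue=[E,H] q_used=0 → run E
t=20: queue=[E,H] q_used=1 → run E
t=21: queue=[H] q_used=0 → run H
t=22: (idle)
t=23: (idle)
t=24: (idle)
t=25: (idle)
t=26: (idle)
t=27: (idle)

completion order = D, F, E, H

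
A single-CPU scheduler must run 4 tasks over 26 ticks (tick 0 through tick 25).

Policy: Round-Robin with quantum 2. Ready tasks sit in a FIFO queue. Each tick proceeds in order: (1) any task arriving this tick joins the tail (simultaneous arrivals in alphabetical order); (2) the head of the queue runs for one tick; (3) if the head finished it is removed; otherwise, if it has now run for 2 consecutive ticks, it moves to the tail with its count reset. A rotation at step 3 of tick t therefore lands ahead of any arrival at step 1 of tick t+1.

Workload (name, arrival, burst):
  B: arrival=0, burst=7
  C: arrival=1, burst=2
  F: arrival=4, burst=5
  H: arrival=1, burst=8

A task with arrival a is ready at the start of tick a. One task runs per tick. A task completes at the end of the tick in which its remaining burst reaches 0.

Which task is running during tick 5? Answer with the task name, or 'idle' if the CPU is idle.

t=0: queue=[B] q_used=0 → run B
t=1: queue=[B,C,H] q_used=1 → run B
t=2: queue=[C,H,B] q_used=0 → run C
t=3: queue=[C,H,B] q_used=1 → run C
t=4: queue=[H,B,F] q_used=0 → run H
t=5: queue=[H,B,F] q_used=1 → run H
t=6: queue=[B,F,H] q_used=0 → run B
t=7: queue=[B,F,H] q_used=1 → run B
t=8: queue=[F,H,B] q_used=0 → run F
t=9: queue=[F,H,B] q_used=1 → run F
t=10: queue=[H,B,F] q_used=0 → run H
t=11: queue=[H,B,F] q_used=1 → run H
t=12: queue=[B,F,H] q_used=0 → run B
t=13: queue=[B,F,H] q_used=1 → run B
t=14: queue=[F,H,B] q_used=0 → run F
t=15: queue=[F,H,B] q_used=1 → run F
t=16: queue=[H,B,F] q_used=0 → run H
t=17: queue=[H,B,F] q_used=1 → run H
t=18: queue=[B,F,H] q_used=0 → run B
t=19: queue=[F,H] q_used=0 → run F
t=20: queue=[H] q_used=0 → run H
t=21: queue=[H] q_used=1 → run H
t=22: (idle)
t=23: (idle)
t=24: (idle)
t=25: (idle)

running at tick 5 = H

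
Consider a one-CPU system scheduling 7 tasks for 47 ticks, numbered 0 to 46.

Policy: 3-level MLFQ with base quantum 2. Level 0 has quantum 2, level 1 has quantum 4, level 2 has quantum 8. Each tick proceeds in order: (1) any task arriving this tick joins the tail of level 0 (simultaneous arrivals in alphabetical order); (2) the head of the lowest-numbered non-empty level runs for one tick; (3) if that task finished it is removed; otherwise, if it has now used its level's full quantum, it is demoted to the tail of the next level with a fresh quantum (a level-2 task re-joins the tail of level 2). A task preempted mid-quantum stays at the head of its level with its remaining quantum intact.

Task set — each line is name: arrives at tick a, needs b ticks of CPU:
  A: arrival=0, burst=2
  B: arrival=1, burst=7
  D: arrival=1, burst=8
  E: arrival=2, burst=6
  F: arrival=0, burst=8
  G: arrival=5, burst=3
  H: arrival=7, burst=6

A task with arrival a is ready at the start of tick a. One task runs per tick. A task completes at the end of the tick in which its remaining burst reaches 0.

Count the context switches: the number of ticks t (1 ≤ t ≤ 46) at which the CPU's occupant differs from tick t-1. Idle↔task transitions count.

t=0: L0/L1/L2 = AF/-/- → run A
t=1: L0/L1/L2 = AFBD/-/- → run A
t=2: L0/L1/L2 = FBDE/-/- → run F
t=3: L0/L1/L2 = FBDE/-/- → run F
t=4: L0/L1/L2 = BDE/F/- → run B
t=5: L0/L1/L2 = BDEG/F/- → run B
t=6: L0/L1/L2 = DEG/FB/- → run D
t=7: L0/L1/L2 = DEGH/FB/- → run D
t=8: L0/L1/L2 = EGH/FBD/- → run E
t=9: L0/L1/L2 = EGH/FBD/- → run E
t=10: L0/L1/L2 = GH/FBDE/- → run G
t=11: L0/L1/L2 = GH/FBDE/- → run G
t=12: L0/L1/L2 = H/FBDEG/- → run H
t=13: L0/L1/L2 = H/FBDEG/- → run H
t=14: L0/L1/L2 = -/FBDEGH/- → run F
t=15: L0/L1/L2 = -/FBDEGH/- → run F
t=16: L0/L1/L2 = -/FBDEGH/- → run F
t=17: L0/L1/L2 = -/FBDEGH/- → run F
t=18: L0/L1/L2 = -/BDEGH/F → run B
t=19: L0/L1/L2 = -/BDEGH/F → run B
t=20: L0/L1/L2 = -/BDEGH/F → run B
t=21: L0/L1/L2 = -/BDEGH/F → run B
t=22: L0/L1/L2 = -/DEGH/FB → run D
t=23: L0/L1/L2 = -/DEGH/FB → run D
t=24: L0/L1/L2 = -/DEGH/FB → run D
t=25: L0/L1/L2 = -/DEGH/FB → run D
t=26: L0/L1/L2 = -/EGH/FBD → run E
t=27: L0/L1/L2 = -/EGH/FBD → run E
t=28: L0/L1/L2 = -/EGH/FBD → run E
t=29: L0/L1/L2 = -/EGH/FBD → run E
t=30: L0/L1/L2 = -/GH/FBD → run G
t=31: L0/L1/L2 = -/H/FBD → run H
t=32: L0/L1/L2 = -/H/FBD → run H
t=33: L0/L1/L2 = -/H/FBD → run H
t=34: L0/L1/L2 = -/H/FBD → run H
t=35: L0/L1/L2 = -/-/FBD → run F
t=36: L0/L1/L2 = -/-/FBD → run F
t=37: L0/L1/L2 = -/-/BD → run B
t=38: L0/L1/L2 = -/-/D → run D
t=39: L0/L1/L2 = -/-/D → run D
t=40: (idle)
t=41: (idle)
t=42: (idle)
t=43: (idle)
t=44: (idle)
t=45: (idle)
t=46: (idle)

context switches = 16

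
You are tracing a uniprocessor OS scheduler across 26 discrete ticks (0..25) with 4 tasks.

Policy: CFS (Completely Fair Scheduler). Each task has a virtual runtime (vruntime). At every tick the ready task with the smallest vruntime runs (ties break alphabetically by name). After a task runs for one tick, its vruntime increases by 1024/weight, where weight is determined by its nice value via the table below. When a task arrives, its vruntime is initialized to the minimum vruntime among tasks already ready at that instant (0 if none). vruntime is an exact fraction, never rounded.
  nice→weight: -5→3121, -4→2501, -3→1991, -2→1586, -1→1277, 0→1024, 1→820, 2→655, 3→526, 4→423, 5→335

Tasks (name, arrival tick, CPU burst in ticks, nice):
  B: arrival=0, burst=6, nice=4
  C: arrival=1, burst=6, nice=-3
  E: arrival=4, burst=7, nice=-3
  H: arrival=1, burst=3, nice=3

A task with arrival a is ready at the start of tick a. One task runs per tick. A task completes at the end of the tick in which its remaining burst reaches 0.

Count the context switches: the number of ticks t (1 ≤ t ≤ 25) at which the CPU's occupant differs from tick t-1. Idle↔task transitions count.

t=0: vr[B=0] → run B
t=1: vr[B=1024/423 C=1024/423 H=1024/423] → run B
t=2: vr[B=2048/423 C=1024/423 H=1024/423] → run C
t=3: vr[B=2048/423 C=2471936/842193 H=1024/423] → run H
t=4: vr[B=2048/423 C=2471936/842193 E=2471936/842193 H=485888/111249] → run C
t=5: vr[B=2048/423 C=2905088/842193 E=2471936/842193 H=485888/111249] → run E
t=6: vr[B=2048/423 C=2905088/842193 E=2905088/842193 H=485888/111249] → run C
t=7: vr[B=2048/423 C=3338240/842193 E=2905088/842193 H=485888/111249] → run E
t=8: vr[B=2048/423 C=3338240/842193 E=3338240/842193 H=485888/111249] → run C
t=9: vr[B=2048/423 C=3771392/842193 E=3338240/842193 H=485888/111249] → run E
t=10: vr[B=2048/423 C=3771392/842193 E=3771392/842193 H=485888/111249] → run H
t=11: vr[B=2048/423 C=3771392/842193 E=3771392/842193 H=702464/111249] → run C
t=12: vr[B=2048/423 C=4204544/842193 E=3771392/842193 H=702464/111249] → run E
t=13: vr[B=2048/423 C=4204544/842193 E=4204544/842193 H=702464/111249] → run B
t=14: vr[B=1024/141 C=4204544/842193 E=4204544/842193 H=702464/111249] → run C
t=15: vr[B=1024/141 E=4204544/842193 H=702464/111249] → run E
t=16: vr[B=1024/141 E=4637696/842193 H=702464/111249] → run E
t=17: vr[B=1024/141 E=5070848/842193 H=702464/111249] → run E
t=18: vr[B=1024/141 H=702464/111249] → run H
t=19: vr[B=1024/141] → run B
t=20: vr[B=4096/423] → run B
t=21: vr[B=5120/423] → run B
t=22: (idle)
t=23: (idle)
t=24: (idle)
t=25: (idle)

context switches = 17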